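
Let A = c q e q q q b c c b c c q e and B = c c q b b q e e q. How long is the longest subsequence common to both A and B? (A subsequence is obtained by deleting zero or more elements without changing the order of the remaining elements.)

A longest common subsequence is cqbbqe (length 6); the LCS DP confirms no longer common subsequence exists.

6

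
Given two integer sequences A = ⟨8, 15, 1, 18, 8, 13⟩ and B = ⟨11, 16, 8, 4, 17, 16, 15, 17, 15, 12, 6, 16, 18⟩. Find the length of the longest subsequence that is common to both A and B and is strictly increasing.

3

A longest common strictly increasing subsequence is 8, 15, 18 (length 3); it appears in order in both A and B, and no longer such subsequence exists.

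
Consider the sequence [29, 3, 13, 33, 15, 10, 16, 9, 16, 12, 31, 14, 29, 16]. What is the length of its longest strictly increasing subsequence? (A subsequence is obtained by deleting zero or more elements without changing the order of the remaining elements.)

One longest increasing subsequence is 3, 13, 15, 16, 31 (positions 2,3,5,7,11), of length 5; no longer one exists.

5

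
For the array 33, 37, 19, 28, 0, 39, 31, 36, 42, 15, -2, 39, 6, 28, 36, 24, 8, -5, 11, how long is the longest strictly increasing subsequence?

5

Scanning left to right, the best length ending at each element is: 33→1, 37→2, 19→1, 28→2, 0→1, 39→3, 31→3, 36→4, 42→5, 15→2, -2→1, 39→5, 6→2, 28→3, 36→4, 24→3, 8→3, -5→1, 11→4.
So the longest increasing subsequence has length 5, e.g. 19, 28, 31, 36, 42.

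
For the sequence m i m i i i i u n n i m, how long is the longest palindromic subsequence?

One longest palindromic subsequence is miiiiiim (positions 1,2,4,5,6,7,11,12); it reads the same forward and backward, and the interval DP gives dp[1][12] = 8.

8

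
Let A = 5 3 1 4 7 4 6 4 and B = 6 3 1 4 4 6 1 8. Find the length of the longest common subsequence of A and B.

5

Backtracking the LCS table gives one alignment: 3 (A2,B2) → 1 (A3,B3) → 4 (A4,B4) → 4 (A6,B5) → 6 (A7,B6).
So the longest common subsequence has length 5.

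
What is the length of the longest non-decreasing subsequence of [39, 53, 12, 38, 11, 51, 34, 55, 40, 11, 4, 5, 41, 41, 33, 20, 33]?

Scanning left to right, the best length ending at each element is: 39→1, 53→2, 12→1, 38→2, 11→1, 51→3, 34→2, 55→4, 40→3, 11→2, 4→1, 5→2, 41→4, 41→5, 33→3, 20→3, 33→4.
So the longest non-decreasing subsequence has length 5, e.g. 12, 38, 40, 41, 41.

5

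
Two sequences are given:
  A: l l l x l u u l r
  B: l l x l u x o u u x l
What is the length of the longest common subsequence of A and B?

A longest common subsequence is lllxuul (length 7); the LCS DP confirms no longer common subsequence exists.

7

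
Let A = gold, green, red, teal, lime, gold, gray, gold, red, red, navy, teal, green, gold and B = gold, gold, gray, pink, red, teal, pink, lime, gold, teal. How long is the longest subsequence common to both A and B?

6

Backtracking the LCS table gives one alignment: gold (A1,B2) → red (A3,B5) → teal (A4,B6) → lime (A5,B8) → gold (A8,B9) → teal (A12,B10).
So the longest common subsequence has length 6.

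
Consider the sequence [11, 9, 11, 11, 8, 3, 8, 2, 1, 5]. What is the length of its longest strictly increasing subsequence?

2

Scanning left to right, the best length ending at each element is: 11→1, 9→1, 11→2, 11→2, 8→1, 3→1, 8→2, 2→1, 1→1, 5→2.
So the longest increasing subsequence has length 2, e.g. 9, 11.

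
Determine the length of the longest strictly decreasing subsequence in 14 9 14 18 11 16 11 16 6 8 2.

Let dp[i] be the longest decreasing subsequence ending at position i. Then dp = [1, 2, 1, 1, 2, 2, 3, 2, 4, 4, 5].
The maximum is 5; one witness is 18, 16, 11, 6, 2 at positions 4,6,7,9,11.

5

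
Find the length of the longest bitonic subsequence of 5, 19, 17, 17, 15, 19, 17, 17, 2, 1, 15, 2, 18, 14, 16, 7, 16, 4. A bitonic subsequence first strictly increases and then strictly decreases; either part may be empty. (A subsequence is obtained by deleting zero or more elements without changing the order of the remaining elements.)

8

One longest bitonic subsequence is 5, 17, 19, 17, 15, 14, 7, 4 (positions 1,3,6,8,11,14,16,18): it rises to 19 then falls. Length 8 is optimal.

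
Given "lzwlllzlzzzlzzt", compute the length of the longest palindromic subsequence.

9

One longest palindromic subsequence is zzlzzzlzz (positions 2,7,8,9,10,11,12,13,14); it reads the same forward and backward, and the interval DP gives dp[1][15] = 9.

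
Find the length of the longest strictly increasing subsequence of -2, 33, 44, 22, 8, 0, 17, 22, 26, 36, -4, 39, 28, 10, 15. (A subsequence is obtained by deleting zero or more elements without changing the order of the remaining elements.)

Scanning left to right, the best length ending at each element is: -2→1, 33→2, 44→3, 22→2, 8→2, 0→2, 17→3, 22→4, 26→5, 36→6, -4→1, 39→7, 28→6, 10→3, 15→4.
So the longest increasing subsequence has length 7, e.g. -2, 8, 17, 22, 26, 36, 39.

7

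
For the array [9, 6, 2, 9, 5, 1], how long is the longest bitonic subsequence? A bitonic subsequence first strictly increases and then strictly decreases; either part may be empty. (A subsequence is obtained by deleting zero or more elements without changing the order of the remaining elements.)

One longest bitonic subsequence is 9, 6, 5, 1 (positions 1,2,5,6): it rises to 9 then falls. Length 4 is optimal.

4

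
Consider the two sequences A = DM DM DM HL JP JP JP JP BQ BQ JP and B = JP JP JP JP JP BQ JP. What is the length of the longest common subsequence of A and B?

Backtracking the LCS table gives one alignment: JP (A5,B2) → JP (A6,B3) → JP (A7,B4) → JP (A8,B5) → BQ (A10,B6) → JP (A11,B7).
So the longest common subsequence has length 6.

6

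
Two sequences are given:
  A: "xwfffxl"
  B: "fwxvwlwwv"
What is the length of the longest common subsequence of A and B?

3

Backtracking the LCS table gives one alignment: x (A1,B3) → w (A2,B5) → l (A7,B6).
So the longest common subsequence has length 3.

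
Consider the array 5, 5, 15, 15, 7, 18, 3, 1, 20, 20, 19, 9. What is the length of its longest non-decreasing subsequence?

7

Let dp[i] be the longest non-decreasing subsequence ending at position i. Then dp = [1, 2, 3, 4, 3, 5, 1, 1, 6, 7, 6, 4].
The maximum is 7; one witness is 5, 5, 15, 15, 18, 20, 20 at positions 1,2,3,4,6,9,10.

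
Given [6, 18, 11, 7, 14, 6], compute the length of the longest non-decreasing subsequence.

3

Let dp[i] be the longest non-decreasing subsequence ending at position i. Then dp = [1, 2, 2, 2, 3, 2].
The maximum is 3; one witness is 6, 11, 14 at positions 1,3,5.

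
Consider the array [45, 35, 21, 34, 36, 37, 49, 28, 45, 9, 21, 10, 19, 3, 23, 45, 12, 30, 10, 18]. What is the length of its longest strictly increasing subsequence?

5

Let dp[i] be the longest increasing subsequence ending at position i. Then dp = [1, 1, 1, 2, 3, 4, 5, 2, 5, 1, 2, 2, 3, 1, 4, 5, 3, 5, 2, 4].
The maximum is 5; one witness is 21, 34, 36, 37, 49 at positions 3,4,5,6,7.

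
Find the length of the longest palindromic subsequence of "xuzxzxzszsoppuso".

7

Using dp[i][j] = 2 + dp[i+1][j−1] if the ends match, else max(dp[i+1][j], dp[i][j−1]):
dp[1][16] = 7. A witness is uzzxzzu at positions 2,3,5,6,7,9,14.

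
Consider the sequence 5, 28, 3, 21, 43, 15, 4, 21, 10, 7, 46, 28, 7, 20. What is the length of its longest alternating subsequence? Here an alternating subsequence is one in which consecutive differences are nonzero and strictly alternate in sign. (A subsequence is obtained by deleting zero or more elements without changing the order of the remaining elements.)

Track the best alternating length ending on an up-step vs a down-step at each position: up/down = 1/1, 2/1, 1/3, 4/3, 4/1, 4/5, 4/5, 6/5, 6/7, 6/7, 8/1, 8/9, 6/9, 10/9.
The maximum over both is 10; one such subsequence is 5, 28, 3, 21, 15, 21, 10, 46, 7, 20.

10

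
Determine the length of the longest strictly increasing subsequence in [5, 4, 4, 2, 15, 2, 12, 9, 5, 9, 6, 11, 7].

Let dp[i] be the longest increasing subsequence ending at position i. Then dp = [1, 1, 1, 1, 2, 1, 2, 2, 2, 3, 3, 4, 4].
The maximum is 4; one witness is 4, 5, 9, 11 at positions 2,9,10,12.

4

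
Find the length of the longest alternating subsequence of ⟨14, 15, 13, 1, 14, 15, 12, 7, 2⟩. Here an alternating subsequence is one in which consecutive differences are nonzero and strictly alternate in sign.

A longest alternating subsequence is 14, 15, 13, 14, 12 (positions 1,2,3,5,7); its 4 consecutive differences strictly alternate in sign, and length 5 is optimal.

5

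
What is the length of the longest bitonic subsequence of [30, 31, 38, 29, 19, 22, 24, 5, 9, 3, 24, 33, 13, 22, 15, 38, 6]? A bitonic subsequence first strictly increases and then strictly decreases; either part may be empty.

8

One longest bitonic subsequence is 30, 31, 38, 29, 24, 22, 15, 6 (positions 1,2,3,4,11,14,15,17): it rises to 38 then falls. Length 8 is optimal.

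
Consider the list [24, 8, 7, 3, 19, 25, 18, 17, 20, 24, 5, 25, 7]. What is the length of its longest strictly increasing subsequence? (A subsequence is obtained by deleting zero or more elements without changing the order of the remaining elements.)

One longest increasing subsequence is 8, 19, 20, 24, 25 (positions 2,5,9,10,12), of length 5; no longer one exists.

5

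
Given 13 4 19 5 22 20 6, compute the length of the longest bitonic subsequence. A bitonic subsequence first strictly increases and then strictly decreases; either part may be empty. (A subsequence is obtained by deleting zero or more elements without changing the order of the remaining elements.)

One longest bitonic subsequence is 13, 19, 22, 20, 6 (positions 1,3,5,6,7): it rises to 22 then falls. Length 5 is optimal.

5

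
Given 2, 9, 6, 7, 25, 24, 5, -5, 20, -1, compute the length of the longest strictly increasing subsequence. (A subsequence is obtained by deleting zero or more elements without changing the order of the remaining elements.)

4

Let dp[i] be the longest increasing subsequence ending at position i. Then dp = [1, 2, 2, 3, 4, 4, 2, 1, 4, 2].
The maximum is 4; one witness is 2, 6, 7, 25 at positions 1,3,4,5.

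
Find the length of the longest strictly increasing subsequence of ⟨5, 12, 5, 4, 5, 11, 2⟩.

3

One longest increasing subsequence is 4, 5, 11 (positions 4,5,6), of length 3; no longer one exists.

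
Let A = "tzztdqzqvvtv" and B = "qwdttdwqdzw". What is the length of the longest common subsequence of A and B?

A longest common subsequence is ttdqz (length 5); the LCS DP confirms no longer common subsequence exists.

5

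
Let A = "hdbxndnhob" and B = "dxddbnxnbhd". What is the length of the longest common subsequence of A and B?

Backtracking the LCS table gives one alignment: d (A2,B4) → b (A3,B5) → x (A4,B7) → n (A5,B8) → d (A6,B11).
So the longest common subsequence has length 5.

5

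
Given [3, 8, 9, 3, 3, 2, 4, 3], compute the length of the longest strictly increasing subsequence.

One longest increasing subsequence is 3, 8, 9 (positions 1,2,3), of length 3; no longer one exists.

3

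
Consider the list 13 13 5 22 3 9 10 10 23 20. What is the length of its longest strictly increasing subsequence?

One longest increasing subsequence is 5, 9, 10, 23 (positions 3,6,7,9), of length 4; no longer one exists.

4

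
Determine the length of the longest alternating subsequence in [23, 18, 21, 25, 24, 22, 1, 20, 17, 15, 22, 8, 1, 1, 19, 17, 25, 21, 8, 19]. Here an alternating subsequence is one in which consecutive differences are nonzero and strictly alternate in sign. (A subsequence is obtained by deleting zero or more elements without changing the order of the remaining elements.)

13

A longest alternating subsequence is 23, 18, 21, 1, 20, 17, 22, 8, 19, 17, 25, 8, 19 (positions 1,2,3,7,8,9,11,12,15,16,17,19,20); its 12 consecutive differences strictly alternate in sign, and length 13 is optimal.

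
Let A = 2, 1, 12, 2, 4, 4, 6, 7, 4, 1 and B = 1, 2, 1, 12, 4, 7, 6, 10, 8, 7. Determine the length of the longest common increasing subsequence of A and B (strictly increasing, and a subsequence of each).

5

For each value that appears in both, track the longest common increasing run ending there.
The best achievable length is 5; one witness is 1, 2, 4, 6, 7 (A-positions 2,4,5,7,8, B-positions 1,2,5,7,10).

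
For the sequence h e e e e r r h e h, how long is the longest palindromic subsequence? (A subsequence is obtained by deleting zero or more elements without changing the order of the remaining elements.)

One longest palindromic subsequence is heeeeeh (positions 1,2,3,4,5,9,10); it reads the same forward and backward, and the interval DP gives dp[1][10] = 7.

7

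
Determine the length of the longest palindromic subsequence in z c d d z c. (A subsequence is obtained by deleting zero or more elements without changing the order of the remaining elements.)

Using dp[i][j] = 2 + dp[i+1][j−1] if the ends match, else max(dp[i+1][j], dp[i][j−1]):
dp[1][6] = 4. A witness is cddc at positions 2,3,4,6.

4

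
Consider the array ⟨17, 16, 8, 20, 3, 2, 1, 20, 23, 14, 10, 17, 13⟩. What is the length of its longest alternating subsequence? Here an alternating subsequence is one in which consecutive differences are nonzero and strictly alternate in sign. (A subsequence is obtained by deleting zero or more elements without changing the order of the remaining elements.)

8

Track the best alternating length ending on an up-step vs a down-step at each position: up/down = 1/1, 1/2, 1/2, 3/1, 1/4, 1/4, 1/4, 5/1, 5/1, 5/6, 5/6, 7/6, 7/8.
The maximum over both is 8; one such subsequence is 17, 16, 20, 3, 20, 14, 17, 13.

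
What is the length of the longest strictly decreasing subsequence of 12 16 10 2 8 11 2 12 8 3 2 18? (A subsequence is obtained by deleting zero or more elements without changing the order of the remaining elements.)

5

Let dp[i] be the longest decreasing subsequence ending at position i. Then dp = [1, 1, 2, 3, 3, 2, 4, 2, 3, 4, 5, 1].
The maximum is 5; one witness is 12, 10, 8, 3, 2 at positions 1,3,5,10,11.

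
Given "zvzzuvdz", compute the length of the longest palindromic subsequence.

One longest palindromic subsequence is zvzzvz (positions 1,2,3,4,6,8); it reads the same forward and backward, and the interval DP gives dp[1][8] = 6.

6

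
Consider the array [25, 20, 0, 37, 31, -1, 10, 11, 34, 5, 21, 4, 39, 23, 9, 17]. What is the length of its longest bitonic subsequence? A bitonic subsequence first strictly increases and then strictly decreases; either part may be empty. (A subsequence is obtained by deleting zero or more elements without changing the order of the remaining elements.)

One longest bitonic subsequence is 0, 10, 11, 34, 39, 23, 17 (positions 3,7,8,9,13,14,16): it rises to 39 then falls. Length 7 is optimal.

7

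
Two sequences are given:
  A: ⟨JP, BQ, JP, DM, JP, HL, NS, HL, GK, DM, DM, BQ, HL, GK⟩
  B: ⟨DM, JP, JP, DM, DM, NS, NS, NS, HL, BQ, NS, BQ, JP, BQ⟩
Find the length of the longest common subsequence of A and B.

Backtracking the LCS table gives one alignment: JP (A1,B2) → JP (A3,B3) → DM (A4,B5) → HL (A6,B9) → NS (A7,B11) → BQ (A12,B14).
So the longest common subsequence has length 6.

6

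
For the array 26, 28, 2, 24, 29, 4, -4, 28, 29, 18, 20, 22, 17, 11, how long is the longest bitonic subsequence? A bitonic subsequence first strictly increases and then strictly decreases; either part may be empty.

One longest bitonic subsequence is 26, 28, 29, 28, 22, 17, 11 (positions 1,2,5,8,12,13,14): it rises to 29 then falls. Length 7 is optimal.

7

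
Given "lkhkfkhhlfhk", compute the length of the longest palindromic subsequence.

Using dp[i][j] = 2 + dp[i+1][j−1] if the ends match, else max(dp[i+1][j], dp[i][j−1]):
dp[1][12] = 8. A witness is khfhhfhk at positions 2,3,5,7,8,10,11,12.

8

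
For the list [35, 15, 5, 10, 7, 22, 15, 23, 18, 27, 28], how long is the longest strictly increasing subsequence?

6

Let dp[i] be the longest increasing subsequence ending at position i. Then dp = [1, 1, 1, 2, 2, 3, 3, 4, 4, 5, 6].
The maximum is 6; one witness is 5, 10, 22, 23, 27, 28 at positions 3,4,6,8,10,11.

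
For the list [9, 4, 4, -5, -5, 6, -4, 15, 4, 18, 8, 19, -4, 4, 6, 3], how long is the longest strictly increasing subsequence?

5

Scanning left to right, the best length ending at each element is: 9→1, 4→1, 4→1, -5→1, -5→1, 6→2, -4→2, 15→3, 4→3, 18→4, 8→4, 19→5, -4→2, 4→3, 6→4, 3→3.
So the longest increasing subsequence has length 5, e.g. 4, 6, 15, 18, 19.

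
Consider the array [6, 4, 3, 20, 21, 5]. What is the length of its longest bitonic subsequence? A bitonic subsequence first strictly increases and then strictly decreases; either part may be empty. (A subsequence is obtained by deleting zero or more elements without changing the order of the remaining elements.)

4

One longest bitonic subsequence is 6, 20, 21, 5 (positions 1,4,5,6): it rises to 21 then falls. Length 4 is optimal.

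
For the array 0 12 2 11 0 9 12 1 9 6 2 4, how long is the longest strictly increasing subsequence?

4

Let dp[i] be the longest increasing subsequence ending at position i. Then dp = [1, 2, 2, 3, 1, 3, 4, 2, 3, 3, 3, 4].
The maximum is 4; one witness is 0, 2, 11, 12 at positions 1,3,4,7.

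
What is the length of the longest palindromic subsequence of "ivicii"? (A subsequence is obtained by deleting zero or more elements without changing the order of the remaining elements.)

Using dp[i][j] = 2 + dp[i+1][j−1] if the ends match, else max(dp[i+1][j], dp[i][j−1]):
dp[1][6] = 5. A witness is iicii at positions 1,3,4,5,6.

5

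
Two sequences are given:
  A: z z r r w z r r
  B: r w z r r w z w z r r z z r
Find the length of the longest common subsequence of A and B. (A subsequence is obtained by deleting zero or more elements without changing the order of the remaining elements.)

7

A longest common subsequence is zrrwzrr (length 7); the LCS DP confirms no longer common subsequence exists.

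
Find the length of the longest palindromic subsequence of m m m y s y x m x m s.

7

Using dp[i][j] = 2 + dp[i+1][j−1] if the ends match, else max(dp[i+1][j], dp[i][j−1]):
dp[1][11] = 7. A witness is mmysymm at positions 2,3,4,5,6,8,10.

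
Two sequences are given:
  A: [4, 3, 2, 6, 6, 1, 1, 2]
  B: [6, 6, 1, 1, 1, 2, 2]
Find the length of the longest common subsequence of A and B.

Backtracking the LCS table gives one alignment: 6 (A4,B1) → 6 (A5,B2) → 1 (A6,B4) → 1 (A7,B5) → 2 (A8,B7).
So the longest common subsequence has length 5.

5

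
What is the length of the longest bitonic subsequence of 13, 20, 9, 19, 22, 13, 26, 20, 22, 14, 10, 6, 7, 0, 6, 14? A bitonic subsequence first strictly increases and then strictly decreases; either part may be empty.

9

One longest bitonic subsequence is 13, 20, 22, 26, 22, 14, 10, 7, 6 (positions 1,2,5,7,9,10,11,13,15): it rises to 26 then falls. Length 9 is optimal.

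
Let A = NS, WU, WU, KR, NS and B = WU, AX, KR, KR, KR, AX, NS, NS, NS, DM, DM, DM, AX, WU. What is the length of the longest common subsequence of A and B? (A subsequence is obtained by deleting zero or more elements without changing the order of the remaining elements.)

Backtracking the LCS table gives one alignment: WU (A2,B1) → KR (A4,B5) → NS (A5,B9).
So the longest common subsequence has length 3.

3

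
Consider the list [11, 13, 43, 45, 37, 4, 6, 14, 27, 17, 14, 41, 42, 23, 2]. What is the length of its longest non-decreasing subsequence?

Let dp[i] be the longest non-decreasing subsequence ending at position i. Then dp = [1, 2, 3, 4, 3, 1, 2, 3, 4, 4, 4, 5, 6, 5, 1].
The maximum is 6; one witness is 11, 13, 14, 27, 41, 42 at positions 1,2,8,9,12,13.

6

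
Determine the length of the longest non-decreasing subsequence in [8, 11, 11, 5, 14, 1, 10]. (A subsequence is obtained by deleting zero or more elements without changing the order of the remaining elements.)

4

One longest non-decreasing subsequence is 8, 11, 11, 14 (positions 1,2,3,5), of length 4; no longer one exists.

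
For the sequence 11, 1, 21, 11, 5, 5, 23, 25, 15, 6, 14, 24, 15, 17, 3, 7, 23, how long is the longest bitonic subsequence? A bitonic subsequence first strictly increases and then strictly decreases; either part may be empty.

7

Let inc[i] be the LIS ending at i and dec[i] the longest strictly decreasing subsequence starting at i. inc = [1, 1, 2, 2, 2, 2, 3, 4, 3, 3, 4, 5, 5, 6, 2, 4, 7], dec = [3, 1, 4, 3, 2, 2, 4, 4, 3, 2, 2, 3, 2, 2, 1, 1, 1].
max_i inc[i]+dec[i]−1 = 7, with one witness 11, 21, 23, 25, 24, 17, 7.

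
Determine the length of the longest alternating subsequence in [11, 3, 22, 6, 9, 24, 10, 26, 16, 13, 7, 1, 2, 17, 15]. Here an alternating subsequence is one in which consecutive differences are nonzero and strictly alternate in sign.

A longest alternating subsequence is 11, 3, 22, 6, 24, 10, 26, 16, 17, 15 (positions 1,2,3,4,6,7,8,9,14,15); its 9 consecutive differences strictly alternate in sign, and length 10 is optimal.

10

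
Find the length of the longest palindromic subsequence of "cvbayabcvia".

One longest palindromic subsequence is vbayabv (positions 2,3,4,5,6,7,9); it reads the same forward and backward, and the interval DP gives dp[1][11] = 7.

7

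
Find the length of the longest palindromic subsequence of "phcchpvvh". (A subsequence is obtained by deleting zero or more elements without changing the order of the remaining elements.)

One longest palindromic subsequence is phcchp (positions 1,2,3,4,5,6); it reads the same forward and backward, and the interval DP gives dp[1][9] = 6.

6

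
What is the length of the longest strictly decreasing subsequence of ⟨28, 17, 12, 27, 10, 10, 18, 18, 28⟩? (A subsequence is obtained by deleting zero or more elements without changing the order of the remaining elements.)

4

Scanning left to right, the best length ending at each element is: 28→1, 17→2, 12→3, 27→2, 10→4, 10→4, 18→3, 18→3, 28→1.
So the longest decreasing subsequence has length 4, e.g. 28, 17, 12, 10.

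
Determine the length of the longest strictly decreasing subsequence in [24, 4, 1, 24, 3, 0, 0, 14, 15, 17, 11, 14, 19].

Let dp[i] be the longest decreasing subsequence ending at position i. Then dp = [1, 2, 3, 1, 3, 4, 4, 2, 2, 2, 3, 3, 2].
The maximum is 4; one witness is 24, 4, 1, 0 at positions 1,2,3,6.

4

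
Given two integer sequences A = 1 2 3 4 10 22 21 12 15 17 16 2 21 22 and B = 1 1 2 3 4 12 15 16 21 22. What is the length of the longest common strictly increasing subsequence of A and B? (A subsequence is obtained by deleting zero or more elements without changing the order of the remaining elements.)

A longest common strictly increasing subsequence is 1, 2, 3, 4, 12, 15, 16, 21, 22 (length 9); it appears in order in both A and B, and no longer such subsequence exists.

9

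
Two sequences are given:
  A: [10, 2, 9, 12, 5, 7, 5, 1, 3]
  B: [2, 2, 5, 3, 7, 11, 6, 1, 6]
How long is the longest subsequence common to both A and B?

Backtracking the LCS table gives one alignment: 2 (A2,B2) → 5 (A5,B3) → 7 (A6,B5) → 1 (A8,B8).
So the longest common subsequence has length 4.

4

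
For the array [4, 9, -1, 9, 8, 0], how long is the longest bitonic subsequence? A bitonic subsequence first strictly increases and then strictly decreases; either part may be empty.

One longest bitonic subsequence is 4, 9, 8, 0 (positions 1,2,5,6): it rises to 9 then falls. Length 4 is optimal.

4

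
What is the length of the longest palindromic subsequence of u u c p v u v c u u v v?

One longest palindromic subsequence is uucvuvcuu (positions 1,2,3,5,6,7,8,9,10); it reads the same forward and backward, and the interval DP gives dp[1][12] = 9.

9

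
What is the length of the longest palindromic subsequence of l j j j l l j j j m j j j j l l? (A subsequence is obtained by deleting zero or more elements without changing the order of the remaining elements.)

12

Using dp[i][j] = 2 + dp[i+1][j−1] if the ends match, else max(dp[i+1][j], dp[i][j−1]):
dp[1][16] = 12. A witness is ljjjjjjjjjjl at positions 1,2,3,4,7,8,9,11,12,13,14,16.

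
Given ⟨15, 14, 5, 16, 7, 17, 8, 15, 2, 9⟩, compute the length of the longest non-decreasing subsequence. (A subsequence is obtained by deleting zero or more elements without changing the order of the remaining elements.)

4

Scanning left to right, the best length ending at each element is: 15→1, 14→1, 5→1, 16→2, 7→2, 17→3, 8→3, 15→4, 2→1, 9→4.
So the longest non-decreasing subsequence has length 4, e.g. 5, 7, 8, 15.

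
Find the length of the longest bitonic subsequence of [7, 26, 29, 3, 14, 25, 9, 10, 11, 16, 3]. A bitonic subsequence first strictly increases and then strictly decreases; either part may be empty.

6

Let inc[i] be the LIS ending at i and dec[i] the longest strictly decreasing subsequence starting at i. inc = [1, 2, 3, 1, 2, 3, 2, 3, 4, 5, 1], dec = [2, 4, 4, 1, 3, 3, 2, 2, 2, 2, 1].
max_i inc[i]+dec[i]−1 = 6, with one witness 7, 26, 29, 25, 16, 3.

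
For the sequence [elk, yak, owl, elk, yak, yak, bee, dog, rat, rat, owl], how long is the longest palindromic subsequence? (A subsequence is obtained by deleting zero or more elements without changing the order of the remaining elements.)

4

Using dp[i][j] = 2 + dp[i+1][j−1] if the ends match, else max(dp[i+1][j], dp[i][j−1]):
dp[1][11] = 4. A witness is owl rat rat owl at positions 3,9,10,11.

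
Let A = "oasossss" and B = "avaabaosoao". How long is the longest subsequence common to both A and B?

A longest common subsequence is oao (length 3); the LCS DP confirms no longer common subsequence exists.

3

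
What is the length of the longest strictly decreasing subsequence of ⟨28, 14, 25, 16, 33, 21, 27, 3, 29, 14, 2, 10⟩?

5

Let dp[i] be the longest decreasing subsequence ending at position i. Then dp = [1, 2, 2, 3, 1, 3, 2, 4, 2, 4, 5, 5].
The maximum is 5; one witness is 28, 25, 16, 3, 2 at positions 1,3,4,8,11.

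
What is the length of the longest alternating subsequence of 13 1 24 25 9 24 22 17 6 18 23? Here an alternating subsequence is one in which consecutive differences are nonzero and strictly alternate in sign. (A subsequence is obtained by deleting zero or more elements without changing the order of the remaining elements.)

7

A longest alternating subsequence is 13, 1, 24, 9, 24, 17, 18 (positions 1,2,3,5,6,8,10); its 6 consecutive differences strictly alternate in sign, and length 7 is optimal.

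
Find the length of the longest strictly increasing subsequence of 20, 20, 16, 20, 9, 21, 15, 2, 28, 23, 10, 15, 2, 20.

4

Let dp[i] be the longest increasing subsequence ending at position i. Then dp = [1, 1, 1, 2, 1, 3, 2, 1, 4, 4, 2, 3, 1, 4].
The maximum is 4; one witness is 16, 20, 21, 28 at positions 3,4,6,9.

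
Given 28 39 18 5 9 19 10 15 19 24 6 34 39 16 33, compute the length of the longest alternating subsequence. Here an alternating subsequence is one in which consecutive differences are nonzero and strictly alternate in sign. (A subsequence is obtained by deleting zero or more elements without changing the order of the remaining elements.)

10

A longest alternating subsequence is 28, 39, 18, 19, 10, 15, 6, 34, 16, 33 (positions 1,2,3,6,7,8,11,12,14,15); its 9 consecutive differences strictly alternate in sign, and length 10 is optimal.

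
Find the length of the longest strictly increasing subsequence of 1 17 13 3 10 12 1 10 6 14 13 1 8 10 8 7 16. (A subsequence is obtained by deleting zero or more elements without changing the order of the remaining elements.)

Let dp[i] be the longest increasing subsequence ending at position i. Then dp = [1, 2, 2, 2, 3, 4, 1, 3, 3, 5, 5, 1, 4, 5, 4, 4, 6].
The maximum is 6; one witness is 1, 3, 10, 12, 14, 16 at positions 1,4,5,6,10,17.

6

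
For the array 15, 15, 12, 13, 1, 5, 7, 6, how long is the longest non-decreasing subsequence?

Scanning left to right, the best length ending at each element is: 15→1, 15→2, 12→1, 13→2, 1→1, 5→2, 7→3, 6→3.
So the longest non-decreasing subsequence has length 3, e.g. 1, 5, 7.

3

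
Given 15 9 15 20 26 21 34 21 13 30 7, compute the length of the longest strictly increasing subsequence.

Let dp[i] be the longest increasing subsequence ending at position i. Then dp = [1, 1, 2, 3, 4, 4, 5, 4, 2, 5, 1].
The maximum is 5; one witness is 9, 15, 20, 26, 34 at positions 2,3,4,5,7.

5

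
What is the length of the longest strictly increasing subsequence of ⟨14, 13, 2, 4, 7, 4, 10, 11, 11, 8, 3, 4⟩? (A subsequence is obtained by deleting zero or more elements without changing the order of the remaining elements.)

Scanning left to right, the best length ending at each element is: 14→1, 13→1, 2→1, 4→2, 7→3, 4→2, 10→4, 11→5, 11→5, 8→4, 3→2, 4→3.
So the longest increasing subsequence has length 5, e.g. 2, 4, 7, 10, 11.

5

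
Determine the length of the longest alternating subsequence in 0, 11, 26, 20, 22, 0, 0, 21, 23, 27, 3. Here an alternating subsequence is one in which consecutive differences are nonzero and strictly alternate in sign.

A longest alternating subsequence is 0, 26, 20, 22, 0, 21, 3 (positions 1,3,4,5,6,8,11); its 6 consecutive differences strictly alternate in sign, and length 7 is optimal.

7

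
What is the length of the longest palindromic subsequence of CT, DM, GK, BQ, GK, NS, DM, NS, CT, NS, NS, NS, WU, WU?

7

One longest palindromic subsequence is CT DM GK BQ GK DM CT (positions 1,2,3,4,5,7,9); it reads the same forward and backward, and the interval DP gives dp[1][14] = 7.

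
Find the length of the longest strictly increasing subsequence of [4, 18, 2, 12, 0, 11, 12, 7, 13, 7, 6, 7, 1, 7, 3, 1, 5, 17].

5

One longest increasing subsequence is 4, 11, 12, 13, 17 (positions 1,6,7,9,18), of length 5; no longer one exists.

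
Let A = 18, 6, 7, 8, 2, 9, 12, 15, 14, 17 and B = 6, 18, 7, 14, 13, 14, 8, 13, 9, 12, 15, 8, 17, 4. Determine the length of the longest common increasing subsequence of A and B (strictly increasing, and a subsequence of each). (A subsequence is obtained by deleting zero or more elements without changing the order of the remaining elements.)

7

A longest common strictly increasing subsequence is 6, 7, 8, 9, 12, 15, 17 (length 7); it appears in order in both A and B, and no longer such subsequence exists.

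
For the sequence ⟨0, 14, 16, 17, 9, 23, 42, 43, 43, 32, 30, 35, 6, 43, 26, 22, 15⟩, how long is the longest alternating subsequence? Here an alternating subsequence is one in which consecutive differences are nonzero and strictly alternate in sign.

A longest alternating subsequence is 0, 14, 9, 42, 32, 35, 6, 43, 26 (positions 1,2,5,7,10,12,13,14,15); its 8 consecutive differences strictly alternate in sign, and length 9 is optimal.

9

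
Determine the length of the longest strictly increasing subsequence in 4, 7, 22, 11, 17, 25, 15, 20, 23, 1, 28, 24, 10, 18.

7

One longest increasing subsequence is 4, 7, 11, 17, 20, 23, 28 (positions 1,2,4,5,8,9,11), of length 7; no longer one exists.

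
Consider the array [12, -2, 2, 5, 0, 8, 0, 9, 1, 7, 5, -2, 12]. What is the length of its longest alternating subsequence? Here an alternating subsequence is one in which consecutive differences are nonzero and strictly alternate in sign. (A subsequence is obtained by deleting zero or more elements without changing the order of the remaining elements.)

Track the best alternating length ending on an up-step vs a down-step at each position: up/down = 1/1, 1/2, 3/2, 3/2, 3/4, 5/2, 3/6, 7/2, 7/8, 9/8, 9/10, 1/10, 11/1.
The maximum over both is 11; one such subsequence is 12, -2, 2, 0, 8, 0, 9, 1, 7, 5, 12.

11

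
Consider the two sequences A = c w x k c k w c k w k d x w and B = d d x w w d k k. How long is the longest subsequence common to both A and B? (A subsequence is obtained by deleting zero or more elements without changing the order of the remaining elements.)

4

Backtracking the LCS table gives one alignment: w (A2,B4) → w (A7,B5) → k (A9,B7) → k (A11,B8).
So the longest common subsequence has length 4.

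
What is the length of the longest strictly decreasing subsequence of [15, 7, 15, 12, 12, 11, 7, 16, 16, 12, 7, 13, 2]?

Let dp[i] be the longest decreasing subsequence ending at position i. Then dp = [1, 2, 1, 2, 2, 3, 4, 1, 1, 2, 4, 2, 5].
The maximum is 5; one witness is 15, 12, 11, 7, 2 at positions 1,4,6,7,13.

5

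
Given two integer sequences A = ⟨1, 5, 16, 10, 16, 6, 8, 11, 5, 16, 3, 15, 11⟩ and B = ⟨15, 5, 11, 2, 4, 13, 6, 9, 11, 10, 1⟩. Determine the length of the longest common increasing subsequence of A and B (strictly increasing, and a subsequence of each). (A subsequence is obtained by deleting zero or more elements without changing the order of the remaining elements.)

3

A longest common strictly increasing subsequence is 5, 6, 11 (length 3); it appears in order in both A and B, and no longer such subsequence exists.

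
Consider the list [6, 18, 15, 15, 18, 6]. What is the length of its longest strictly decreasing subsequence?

Scanning left to right, the best length ending at each element is: 6→1, 18→1, 15→2, 15→2, 18→1, 6→3.
So the longest decreasing subsequence has length 3, e.g. 18, 15, 6.

3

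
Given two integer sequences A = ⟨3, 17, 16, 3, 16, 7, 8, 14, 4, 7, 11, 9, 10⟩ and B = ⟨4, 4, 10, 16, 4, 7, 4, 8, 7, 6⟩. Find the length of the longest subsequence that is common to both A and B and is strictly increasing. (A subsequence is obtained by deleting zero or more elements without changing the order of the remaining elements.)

2

For each value that appears in both, track the longest common increasing run ending there.
The best achievable length is 2; one witness is 4, 10 (A-positions 9,13, B-positions 1,3).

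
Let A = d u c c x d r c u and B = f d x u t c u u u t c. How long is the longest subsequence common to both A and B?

A longest common subsequence is ducc (length 4); the LCS DP confirms no longer common subsequence exists.

4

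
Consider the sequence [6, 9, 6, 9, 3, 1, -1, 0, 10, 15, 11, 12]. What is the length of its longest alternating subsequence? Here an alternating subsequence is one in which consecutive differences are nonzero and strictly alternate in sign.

Track the best alternating length ending on an up-step vs a down-step at each position: up/down = 1/1, 2/1, 1/3, 4/1, 1/5, 1/5, 1/5, 6/5, 6/1, 6/1, 6/7, 8/7.
The maximum over both is 8; one such subsequence is 6, 9, 6, 9, 3, 15, 11, 12.

8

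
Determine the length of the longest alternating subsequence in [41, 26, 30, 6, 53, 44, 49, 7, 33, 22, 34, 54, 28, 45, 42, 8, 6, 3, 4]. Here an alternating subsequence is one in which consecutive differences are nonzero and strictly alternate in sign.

A longest alternating subsequence is 41, 26, 30, 6, 53, 44, 49, 7, 33, 22, 34, 28, 45, 3, 4 (positions 1,2,3,4,5,6,7,8,9,10,11,13,14,18,19); its 14 consecutive differences strictly alternate in sign, and length 15 is optimal.

15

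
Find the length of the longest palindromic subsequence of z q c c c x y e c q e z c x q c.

8

Using dp[i][j] = 2 + dp[i+1][j−1] if the ends match, else max(dp[i+1][j], dp[i][j−1]):
dp[1][16] = 8. A witness is zqccccqz at positions 1,2,3,4,5,9,10,12.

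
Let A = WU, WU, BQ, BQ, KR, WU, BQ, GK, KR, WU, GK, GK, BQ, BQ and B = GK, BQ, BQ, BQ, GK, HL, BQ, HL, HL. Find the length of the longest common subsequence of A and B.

A longest common subsequence is BQ, BQ, BQ, GK, BQ (length 5); the LCS DP confirms no longer common subsequence exists.

5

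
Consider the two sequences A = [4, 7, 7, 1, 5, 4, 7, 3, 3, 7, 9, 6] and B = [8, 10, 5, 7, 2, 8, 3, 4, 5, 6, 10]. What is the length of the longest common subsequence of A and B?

A longest common subsequence is 5, 7, 3, 6 (length 4); the LCS DP confirms no longer common subsequence exists.

4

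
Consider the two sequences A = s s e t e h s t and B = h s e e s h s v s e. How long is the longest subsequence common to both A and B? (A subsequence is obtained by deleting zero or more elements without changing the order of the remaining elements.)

Backtracking the LCS table gives one alignment: s (A2,B2) → e (A3,B3) → e (A5,B4) → h (A6,B6) → s (A7,B9).
So the longest common subsequence has length 5.

5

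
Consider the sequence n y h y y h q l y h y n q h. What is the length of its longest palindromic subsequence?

One longest palindromic subsequence is nyhylyhyn (positions 1,2,3,4,8,9,10,11,12); it reads the same forward and backward, and the interval DP gives dp[1][14] = 9.

9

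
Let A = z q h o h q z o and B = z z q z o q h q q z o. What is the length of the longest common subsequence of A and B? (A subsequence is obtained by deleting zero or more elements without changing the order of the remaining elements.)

7

A longest common subsequence is zqohqzo (length 7); the LCS DP confirms no longer common subsequence exists.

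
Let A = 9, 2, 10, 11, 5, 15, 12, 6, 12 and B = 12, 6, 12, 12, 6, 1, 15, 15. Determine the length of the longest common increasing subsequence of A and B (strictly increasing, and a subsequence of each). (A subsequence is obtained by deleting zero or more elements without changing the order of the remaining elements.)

2

For each value that appears in both, track the longest common increasing run ending there.
The best achievable length is 2; one witness is 6, 12 (A-positions 8,9, B-positions 2,3).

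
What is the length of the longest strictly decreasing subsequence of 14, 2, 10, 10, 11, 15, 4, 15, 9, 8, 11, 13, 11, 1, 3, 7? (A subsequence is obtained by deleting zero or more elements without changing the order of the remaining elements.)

One longest decreasing subsequence is 14, 10, 9, 8, 1 (positions 1,3,9,10,14), of length 5; no longer one exists.

5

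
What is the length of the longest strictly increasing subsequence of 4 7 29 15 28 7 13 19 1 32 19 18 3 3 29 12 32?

Let dp[i] be the longest increasing subsequence ending at position i. Then dp = [1, 2, 3, 3, 4, 2, 3, 4, 1, 5, 4, 4, 2, 2, 5, 3, 6].
The maximum is 6; one witness is 4, 7, 15, 28, 29, 32 at positions 1,2,4,5,15,17.

6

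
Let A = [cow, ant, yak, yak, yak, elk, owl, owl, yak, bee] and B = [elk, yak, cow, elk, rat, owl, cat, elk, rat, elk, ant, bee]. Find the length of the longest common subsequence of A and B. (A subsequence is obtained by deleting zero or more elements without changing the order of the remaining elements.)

4

A longest common subsequence is cow, elk, owl, bee (length 4); the LCS DP confirms no longer common subsequence exists.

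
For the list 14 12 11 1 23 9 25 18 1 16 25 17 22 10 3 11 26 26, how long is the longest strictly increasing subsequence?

Scanning left to right, the best length ending at each element is: 14→1, 12→1, 11→1, 1→1, 23→2, 9→2, 25→3, 18→3, 1→1, 16→3, 25→4, 17→4, 22→5, 10→3, 3→2, 11→4, 26→6, 26→6.
So the longest increasing subsequence has length 6, e.g. 1, 9, 16, 17, 22, 26.

6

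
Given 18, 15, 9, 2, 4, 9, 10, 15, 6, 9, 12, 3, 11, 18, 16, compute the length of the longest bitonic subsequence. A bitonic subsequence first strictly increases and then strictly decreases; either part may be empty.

One longest bitonic subsequence is 2, 4, 9, 10, 15, 12, 11 (positions 4,5,6,7,8,11,13): it rises to 15 then falls. Length 7 is optimal.

7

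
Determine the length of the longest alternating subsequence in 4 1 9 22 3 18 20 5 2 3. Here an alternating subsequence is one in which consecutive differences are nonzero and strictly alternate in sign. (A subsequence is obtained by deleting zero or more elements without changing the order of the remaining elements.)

7

Track the best alternating length ending on an up-step vs a down-step at each position: up/down = 1/1, 1/2, 3/1, 3/1, 3/4, 5/4, 5/4, 5/6, 3/6, 7/6.
The maximum over both is 7; one such subsequence is 4, 1, 9, 3, 18, 2, 3.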